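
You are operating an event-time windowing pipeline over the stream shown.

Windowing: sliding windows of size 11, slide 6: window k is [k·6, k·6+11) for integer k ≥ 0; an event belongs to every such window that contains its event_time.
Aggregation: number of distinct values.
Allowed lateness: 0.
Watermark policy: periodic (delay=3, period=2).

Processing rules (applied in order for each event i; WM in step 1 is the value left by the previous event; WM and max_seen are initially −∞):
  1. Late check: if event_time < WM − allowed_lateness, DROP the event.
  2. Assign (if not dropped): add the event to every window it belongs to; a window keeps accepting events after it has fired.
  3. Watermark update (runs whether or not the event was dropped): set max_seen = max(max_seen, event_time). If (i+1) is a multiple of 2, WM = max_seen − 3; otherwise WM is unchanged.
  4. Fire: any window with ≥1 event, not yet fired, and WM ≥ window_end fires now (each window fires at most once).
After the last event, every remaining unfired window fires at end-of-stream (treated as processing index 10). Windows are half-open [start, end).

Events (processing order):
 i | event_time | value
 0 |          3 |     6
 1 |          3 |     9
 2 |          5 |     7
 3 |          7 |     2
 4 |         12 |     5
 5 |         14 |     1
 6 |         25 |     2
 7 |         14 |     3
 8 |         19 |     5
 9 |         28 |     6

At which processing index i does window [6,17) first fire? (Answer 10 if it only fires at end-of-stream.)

i=0 t=3 v=6: → [0,11); WM=−∞
i=1 t=3 v=9: → [0,11); WM=0
i=2 t=5 v=7: → [0,11); WM=0
i=3 t=7 v=2: → [6,17),[0,11); WM=4
i=4 t=12 v=5: → [12,23),[6,17); WM=4
i=5 t=14 v=1: → [12,23),[6,17); WM=11; [0,11) fires=4
i=6 t=25 v=2: → [24,35),[18,29); WM=11
i=7 t=14 v=3: → [12,23),[6,17); WM=22; [6,17) fires=4
i=8 t=19 v=5: DROP (t<22-0); WM=22
i=9 t=28 v=6: → [24,35),[18,29); WM=25; [12,23) fires=3

7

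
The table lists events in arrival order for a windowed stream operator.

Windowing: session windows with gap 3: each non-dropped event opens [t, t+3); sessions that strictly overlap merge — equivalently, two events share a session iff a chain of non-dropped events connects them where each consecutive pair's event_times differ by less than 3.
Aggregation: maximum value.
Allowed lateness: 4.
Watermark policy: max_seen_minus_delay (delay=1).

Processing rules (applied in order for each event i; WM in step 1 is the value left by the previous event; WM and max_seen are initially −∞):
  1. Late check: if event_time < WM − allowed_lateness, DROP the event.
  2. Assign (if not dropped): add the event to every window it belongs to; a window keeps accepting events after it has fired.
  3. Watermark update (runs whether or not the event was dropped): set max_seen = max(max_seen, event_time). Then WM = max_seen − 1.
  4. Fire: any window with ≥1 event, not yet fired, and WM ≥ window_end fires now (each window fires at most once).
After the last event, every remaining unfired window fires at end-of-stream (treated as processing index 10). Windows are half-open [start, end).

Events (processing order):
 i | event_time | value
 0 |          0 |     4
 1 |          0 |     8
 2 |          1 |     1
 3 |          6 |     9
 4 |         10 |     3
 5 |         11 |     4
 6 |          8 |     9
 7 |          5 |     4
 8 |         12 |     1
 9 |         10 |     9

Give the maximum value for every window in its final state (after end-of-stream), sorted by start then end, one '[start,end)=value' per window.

i=0 t=0 v=4: → [0,3); WM=-1
i=1 t=0 v=8: → [0,3); WM=-1
i=2 t=1 v=1: → [0,4); WM=0
i=3 t=6 v=9: → [6,9); WM=5
i=4 t=10 v=3: → [10,13); WM=9
i=5 t=11 v=4: → [10,14); WM=10
i=6 t=8 v=9: → [6,14); WM=10
i=7 t=5 v=4: DROP (t<10-4); WM=10
i=8 t=12 v=1: → [6,15); WM=11
i=9 t=10 v=9: → [6,15); WM=11

[0,4)=8 [6,15)=9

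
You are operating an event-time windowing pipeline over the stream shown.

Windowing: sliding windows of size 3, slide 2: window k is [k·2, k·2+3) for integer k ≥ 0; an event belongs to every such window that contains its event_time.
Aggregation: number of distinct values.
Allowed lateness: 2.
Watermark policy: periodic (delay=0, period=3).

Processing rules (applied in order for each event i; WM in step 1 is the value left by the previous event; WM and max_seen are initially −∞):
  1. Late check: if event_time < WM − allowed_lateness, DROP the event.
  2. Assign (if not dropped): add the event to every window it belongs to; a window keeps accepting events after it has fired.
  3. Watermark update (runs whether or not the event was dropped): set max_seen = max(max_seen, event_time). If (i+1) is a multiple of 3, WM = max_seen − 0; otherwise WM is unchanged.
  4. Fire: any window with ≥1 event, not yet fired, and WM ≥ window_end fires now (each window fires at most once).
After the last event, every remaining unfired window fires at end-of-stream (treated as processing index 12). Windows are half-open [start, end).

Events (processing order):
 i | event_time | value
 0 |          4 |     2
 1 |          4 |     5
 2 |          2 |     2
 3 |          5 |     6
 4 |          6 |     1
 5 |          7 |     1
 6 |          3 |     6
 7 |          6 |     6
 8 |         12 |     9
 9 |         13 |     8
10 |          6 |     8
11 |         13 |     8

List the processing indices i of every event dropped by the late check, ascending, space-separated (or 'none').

6 10

i=0 t=4 v=2: → [4,7),[2,5); WM=−∞
i=1 t=4 v=5: → [4,7),[2,5); WM=−∞
i=2 t=2 v=2: → [2,5),[0,3); WM=4; [0,3) fires=1
i=3 t=5 v=6: → [4,7); WM=4
i=4 t=6 v=1: → [6,9),[4,7); WM=4
i=5 t=7 v=1: → [6,9); WM=7; [2,5) fires=2 [4,7) fires=4
i=6 t=3 v=6: DROP (t<7-2); WM=7
i=7 t=6 v=6: → [6,9),[4,7); WM=7
i=8 t=12 v=9: → [12,15),[10,13); WM=12; [6,9) fires=2
i=9 t=13 v=8: → [12,15); WM=12
i=10 t=6 v=8: DROP (t<12-2); WM=12
i=11 t=13 v=8: → [12,15); WM=13; [10,13) fires=1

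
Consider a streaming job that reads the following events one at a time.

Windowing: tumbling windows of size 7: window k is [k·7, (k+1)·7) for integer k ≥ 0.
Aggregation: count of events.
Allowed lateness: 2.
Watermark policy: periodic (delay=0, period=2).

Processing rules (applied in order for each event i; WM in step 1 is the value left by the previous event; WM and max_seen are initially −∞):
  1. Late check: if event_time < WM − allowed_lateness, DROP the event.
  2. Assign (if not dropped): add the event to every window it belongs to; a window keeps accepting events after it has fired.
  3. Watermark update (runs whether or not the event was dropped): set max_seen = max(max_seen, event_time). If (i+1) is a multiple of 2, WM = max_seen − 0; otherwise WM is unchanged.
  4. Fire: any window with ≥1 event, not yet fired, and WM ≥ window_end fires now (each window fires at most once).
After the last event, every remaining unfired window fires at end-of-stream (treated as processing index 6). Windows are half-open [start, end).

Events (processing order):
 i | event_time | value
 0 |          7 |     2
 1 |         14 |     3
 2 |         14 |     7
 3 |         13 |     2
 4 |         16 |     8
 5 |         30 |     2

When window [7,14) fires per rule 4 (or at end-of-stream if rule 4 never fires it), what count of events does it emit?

1

i=0 t=7 v=2: → [7,14); WM=−∞
i=1 t=14 v=3: → [14,21); WM=14; [7,14) fires=1
i=2 t=14 v=7: → [14,21); WM=14
i=3 t=13 v=2: → [7,14); WM=14
i=4 t=16 v=8: → [14,21); WM=14
i=5 t=30 v=2: → [28,35); WM=30; [14,21) fires=3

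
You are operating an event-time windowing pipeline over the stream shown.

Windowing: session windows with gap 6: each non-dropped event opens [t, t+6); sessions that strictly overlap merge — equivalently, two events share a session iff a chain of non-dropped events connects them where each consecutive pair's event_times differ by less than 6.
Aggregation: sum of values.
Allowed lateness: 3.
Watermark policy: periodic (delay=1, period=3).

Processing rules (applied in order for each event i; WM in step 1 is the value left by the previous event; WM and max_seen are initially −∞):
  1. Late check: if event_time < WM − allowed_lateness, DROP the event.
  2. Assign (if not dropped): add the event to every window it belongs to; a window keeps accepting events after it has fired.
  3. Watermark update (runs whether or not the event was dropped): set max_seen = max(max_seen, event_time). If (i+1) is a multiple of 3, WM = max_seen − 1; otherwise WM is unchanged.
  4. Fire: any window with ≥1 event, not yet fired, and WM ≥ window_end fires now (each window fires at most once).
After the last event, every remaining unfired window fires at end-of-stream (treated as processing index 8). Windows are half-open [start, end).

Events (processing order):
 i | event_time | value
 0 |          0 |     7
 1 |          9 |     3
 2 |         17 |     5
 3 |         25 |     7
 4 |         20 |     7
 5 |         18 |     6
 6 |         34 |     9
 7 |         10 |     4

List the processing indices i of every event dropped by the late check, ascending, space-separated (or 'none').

7

i=0 t=0 v=7: → [0,6); WM=−∞
i=1 t=9 v=3: → [9,15); WM=−∞
i=2 t=17 v=5: → [17,23); WM=16
i=3 t=25 v=7: → [25,31); WM=16
i=4 t=20 v=7: → [17,31); WM=16
i=5 t=18 v=6: → [17,31); WM=24
i=6 t=34 v=9: → [34,40); WM=24
i=7 t=10 v=4: DROP (t<24-3); WM=24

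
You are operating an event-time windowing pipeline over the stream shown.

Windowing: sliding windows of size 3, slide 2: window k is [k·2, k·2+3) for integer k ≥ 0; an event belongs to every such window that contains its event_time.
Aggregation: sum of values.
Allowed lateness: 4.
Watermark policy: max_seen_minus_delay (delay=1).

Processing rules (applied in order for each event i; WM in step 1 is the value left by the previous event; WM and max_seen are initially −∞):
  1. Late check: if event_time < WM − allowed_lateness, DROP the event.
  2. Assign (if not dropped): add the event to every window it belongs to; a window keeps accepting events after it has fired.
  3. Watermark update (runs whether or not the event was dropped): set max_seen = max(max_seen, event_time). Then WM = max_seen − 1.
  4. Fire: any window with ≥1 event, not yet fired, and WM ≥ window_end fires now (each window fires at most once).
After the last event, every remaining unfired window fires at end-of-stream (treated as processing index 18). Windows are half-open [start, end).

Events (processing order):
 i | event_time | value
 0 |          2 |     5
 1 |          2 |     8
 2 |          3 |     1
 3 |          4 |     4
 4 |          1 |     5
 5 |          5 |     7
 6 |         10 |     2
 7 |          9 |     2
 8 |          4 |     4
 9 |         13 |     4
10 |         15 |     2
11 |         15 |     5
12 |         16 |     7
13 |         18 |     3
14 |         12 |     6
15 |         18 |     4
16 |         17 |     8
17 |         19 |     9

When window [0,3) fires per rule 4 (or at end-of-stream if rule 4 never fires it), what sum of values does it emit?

13

i=0 t=2 v=5: → [2,5),[0,3); WM=1
i=1 t=2 v=8: → [2,5),[0,3); WM=1
i=2 t=3 v=1: → [2,5); WM=2
i=3 t=4 v=4: → [4,7),[2,5); WM=3; [0,3) fires=13
i=4 t=1 v=5: → [0,3); WM=3
i=5 t=5 v=7: → [4,7); WM=4
i=6 t=10 v=2: → [10,13),[8,11); WM=9; [2,5) fires=18 [4,7) fires=11
i=7 t=9 v=2: → [8,11); WM=9
i=8 t=4 v=4: DROP (t<9-4); WM=9
i=9 t=13 v=4: → [12,15); WM=12; [8,11) fires=4
i=10 t=15 v=2: → [14,17); WM=14; [10,13) fires=2
i=11 t=15 v=5: → [14,17); WM=14
i=12 t=16 v=7: → [16,19),[14,17); WM=15; [12,15) fires=4
i=13 t=18 v=3: → [18,21),[16,19); WM=17; [14,17) fires=14
i=14 t=12 v=6: DROP (t<17-4); WM=17
i=15 t=18 v=4: → [18,21),[16,19); WM=17
i=16 t=17 v=8: → [16,19); WM=17
i=17 t=19 v=9: → [18,21); WM=18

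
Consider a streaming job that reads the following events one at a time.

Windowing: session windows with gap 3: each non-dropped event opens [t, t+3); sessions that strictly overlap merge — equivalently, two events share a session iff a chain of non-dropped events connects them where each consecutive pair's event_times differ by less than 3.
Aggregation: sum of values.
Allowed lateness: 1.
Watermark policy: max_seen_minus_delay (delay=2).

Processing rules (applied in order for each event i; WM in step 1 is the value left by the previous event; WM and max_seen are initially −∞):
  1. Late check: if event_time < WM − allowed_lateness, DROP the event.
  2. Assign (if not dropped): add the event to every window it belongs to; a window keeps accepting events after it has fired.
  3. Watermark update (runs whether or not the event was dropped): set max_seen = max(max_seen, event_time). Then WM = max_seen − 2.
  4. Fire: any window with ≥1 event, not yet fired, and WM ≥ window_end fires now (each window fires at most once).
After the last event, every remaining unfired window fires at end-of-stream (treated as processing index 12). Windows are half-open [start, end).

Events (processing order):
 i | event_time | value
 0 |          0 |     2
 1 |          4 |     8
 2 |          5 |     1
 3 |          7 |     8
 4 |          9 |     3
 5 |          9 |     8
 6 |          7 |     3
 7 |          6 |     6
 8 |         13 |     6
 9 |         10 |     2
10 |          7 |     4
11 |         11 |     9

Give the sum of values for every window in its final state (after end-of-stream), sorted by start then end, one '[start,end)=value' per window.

i=0 t=0 v=2: → [0,3); WM=-2
i=1 t=4 v=8: → [4,7); WM=2
i=2 t=5 v=1: → [4,8); WM=3
i=3 t=7 v=8: → [4,10); WM=5
i=4 t=9 v=3: → [4,12); WM=7
i=5 t=9 v=8: → [4,12); WM=7
i=6 t=7 v=3: → [4,12); WM=7
i=7 t=6 v=6: → [4,12); WM=7
i=8 t=13 v=6: → [13,16); WM=11
i=9 t=10 v=2: → [4,13); WM=11
i=10 t=7 v=4: DROP (t<11-1); WM=11
i=11 t=11 v=9: → [4,16); WM=11

[0,3)=2 [4,16)=54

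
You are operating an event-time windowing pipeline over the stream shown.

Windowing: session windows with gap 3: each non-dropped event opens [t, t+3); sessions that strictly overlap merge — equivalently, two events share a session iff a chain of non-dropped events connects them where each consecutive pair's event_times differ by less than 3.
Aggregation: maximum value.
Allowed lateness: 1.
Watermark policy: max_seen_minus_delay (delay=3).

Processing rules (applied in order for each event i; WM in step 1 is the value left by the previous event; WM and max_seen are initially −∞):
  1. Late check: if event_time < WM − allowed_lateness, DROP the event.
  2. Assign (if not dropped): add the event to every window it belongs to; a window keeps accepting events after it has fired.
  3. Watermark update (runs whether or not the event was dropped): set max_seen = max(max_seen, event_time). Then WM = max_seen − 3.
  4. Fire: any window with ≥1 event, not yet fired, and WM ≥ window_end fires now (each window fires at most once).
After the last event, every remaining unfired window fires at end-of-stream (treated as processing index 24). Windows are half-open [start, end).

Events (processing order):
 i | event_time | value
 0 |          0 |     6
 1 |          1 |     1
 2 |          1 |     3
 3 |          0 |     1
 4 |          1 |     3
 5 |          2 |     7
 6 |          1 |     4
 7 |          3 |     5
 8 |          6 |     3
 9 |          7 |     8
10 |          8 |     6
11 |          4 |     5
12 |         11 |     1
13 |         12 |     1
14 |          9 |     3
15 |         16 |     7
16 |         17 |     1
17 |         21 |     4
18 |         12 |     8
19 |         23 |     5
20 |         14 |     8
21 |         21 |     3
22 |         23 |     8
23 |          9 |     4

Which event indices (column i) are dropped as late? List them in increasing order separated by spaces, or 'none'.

i=0 t=0 v=6: → [0,3); WM=-3
i=1 t=1 v=1: → [0,4); WM=-2
i=2 t=1 v=3: → [0,4); WM=-2
i=3 t=0 v=1: → [0,4); WM=-2
i=4 t=1 v=3: → [0,4); WM=-2
i=5 t=2 v=7: → [0,5); WM=-1
i=6 t=1 v=4: → [0,5); WM=-1
i=7 t=3 v=5: → [0,6); WM=0
i=8 t=6 v=3: → [6,9); WM=3
i=9 t=7 v=8: → [6,10); WM=4
i=10 t=8 v=6: → [6,11); WM=5
i=11 t=4 v=5: → [0,11); WM=5
i=12 t=11 v=1: → [11,14); WM=8
i=13 t=12 v=1: → [11,15); WM=9
i=14 t=9 v=3: → [0,15); WM=9
i=15 t=16 v=7: → [16,19); WM=13
i=16 t=17 v=1: → [16,20); WM=14
i=17 t=21 v=4: → [21,24); WM=18
i=18 t=12 v=8: DROP (t<18-1); WM=18
i=19 t=23 v=5: → [21,26); WM=20
i=20 t=14 v=8: DROP (t<20-1); WM=20
i=21 t=21 v=3: → [21,26); WM=20
i=22 t=23 v=8: → [21,26); WM=20
i=23 t=9 v=4: DROP (t<20-1); WM=20

18 20 23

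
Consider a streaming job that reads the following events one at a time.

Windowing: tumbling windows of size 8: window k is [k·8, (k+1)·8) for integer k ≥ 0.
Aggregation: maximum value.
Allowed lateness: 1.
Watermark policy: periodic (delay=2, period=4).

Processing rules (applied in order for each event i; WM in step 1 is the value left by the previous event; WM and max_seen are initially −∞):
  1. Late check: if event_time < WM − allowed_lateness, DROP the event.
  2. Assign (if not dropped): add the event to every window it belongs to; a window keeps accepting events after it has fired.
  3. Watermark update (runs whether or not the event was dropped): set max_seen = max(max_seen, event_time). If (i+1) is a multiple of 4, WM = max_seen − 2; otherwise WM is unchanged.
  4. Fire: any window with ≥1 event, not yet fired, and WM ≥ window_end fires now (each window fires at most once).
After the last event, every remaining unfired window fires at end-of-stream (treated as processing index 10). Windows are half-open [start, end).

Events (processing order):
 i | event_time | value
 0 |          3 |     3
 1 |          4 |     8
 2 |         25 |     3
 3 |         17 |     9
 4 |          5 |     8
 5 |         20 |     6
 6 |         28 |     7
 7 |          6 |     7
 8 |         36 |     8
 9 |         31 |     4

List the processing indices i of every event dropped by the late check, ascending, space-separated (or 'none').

4 5 7

i=0 t=3 v=3: → [0,8); WM=−∞
i=1 t=4 v=8: → [0,8); WM=−∞
i=2 t=25 v=3: → [24,32); WM=−∞
i=3 t=17 v=9: → [16,24); WM=23; [0,8) fires=8
i=4 t=5 v=8: DROP (t<23-1); WM=23
i=5 t=20 v=6: DROP (t<23-1); WM=23
i=6 t=28 v=7: → [24,32); WM=23
i=7 t=6 v=7: DROP (t<23-1); WM=26; [16,24) fires=9
i=8 t=36 v=8: → [32,40); WM=26
i=9 t=31 v=4: → [24,32); WM=26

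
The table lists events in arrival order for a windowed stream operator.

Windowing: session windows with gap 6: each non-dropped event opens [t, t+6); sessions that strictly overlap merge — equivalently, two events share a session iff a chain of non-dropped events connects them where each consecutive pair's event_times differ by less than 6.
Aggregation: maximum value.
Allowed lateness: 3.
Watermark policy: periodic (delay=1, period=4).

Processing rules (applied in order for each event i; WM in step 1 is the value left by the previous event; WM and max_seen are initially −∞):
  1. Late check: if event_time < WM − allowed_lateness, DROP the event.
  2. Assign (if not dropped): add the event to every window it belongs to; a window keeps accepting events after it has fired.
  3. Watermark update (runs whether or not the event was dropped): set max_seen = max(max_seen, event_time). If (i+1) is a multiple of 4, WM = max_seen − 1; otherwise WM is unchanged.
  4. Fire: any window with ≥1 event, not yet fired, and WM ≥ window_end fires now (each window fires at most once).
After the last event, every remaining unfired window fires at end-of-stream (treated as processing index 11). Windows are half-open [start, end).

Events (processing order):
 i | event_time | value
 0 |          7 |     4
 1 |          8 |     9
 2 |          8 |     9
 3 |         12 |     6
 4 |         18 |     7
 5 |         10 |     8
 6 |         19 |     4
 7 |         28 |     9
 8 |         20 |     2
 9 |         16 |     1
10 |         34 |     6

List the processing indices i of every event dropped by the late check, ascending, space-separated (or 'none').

i=0 t=7 v=4: → [7,13); WM=−∞
i=1 t=8 v=9: → [7,14); WM=−∞
i=2 t=8 v=9: → [7,14); WM=−∞
i=3 t=12 v=6: → [7,18); WM=11
i=4 t=18 v=7: → [18,24); WM=11
i=5 t=10 v=8: → [7,18); WM=11
i=6 t=19 v=4: → [18,25); WM=11
i=7 t=28 v=9: → [28,34); WM=27
i=8 t=20 v=2: DROP (t<27-3); WM=27
i=9 t=16 v=1: DROP (t<27-3); WM=27
i=10 t=34 v=6: → [34,40); WM=27

8 9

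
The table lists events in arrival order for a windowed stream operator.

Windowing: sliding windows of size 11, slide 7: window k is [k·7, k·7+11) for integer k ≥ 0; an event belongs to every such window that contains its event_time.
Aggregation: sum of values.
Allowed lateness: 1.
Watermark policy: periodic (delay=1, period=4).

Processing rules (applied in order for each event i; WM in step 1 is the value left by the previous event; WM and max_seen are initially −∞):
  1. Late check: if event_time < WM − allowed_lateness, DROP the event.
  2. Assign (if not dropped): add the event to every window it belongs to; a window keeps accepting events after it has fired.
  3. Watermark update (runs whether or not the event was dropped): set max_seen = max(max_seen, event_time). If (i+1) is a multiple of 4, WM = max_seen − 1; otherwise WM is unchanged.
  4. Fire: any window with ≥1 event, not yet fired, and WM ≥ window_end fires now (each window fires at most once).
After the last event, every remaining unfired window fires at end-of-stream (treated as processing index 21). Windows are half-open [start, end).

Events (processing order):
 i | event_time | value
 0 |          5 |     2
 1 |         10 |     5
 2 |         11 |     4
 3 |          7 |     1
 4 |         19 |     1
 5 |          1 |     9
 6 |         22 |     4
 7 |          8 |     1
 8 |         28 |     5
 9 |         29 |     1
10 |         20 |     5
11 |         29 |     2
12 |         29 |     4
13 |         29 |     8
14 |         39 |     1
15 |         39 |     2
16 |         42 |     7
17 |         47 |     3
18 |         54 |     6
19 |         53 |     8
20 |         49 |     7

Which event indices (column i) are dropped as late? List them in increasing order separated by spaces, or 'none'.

5 7 20

i=0 t=5 v=2: → [0,11); WM=−∞
i=1 t=10 v=5: → [7,18),[0,11); WM=−∞
i=2 t=11 v=4: → [7,18); WM=−∞
i=3 t=7 v=1: → [7,18),[0,11); WM=10
i=4 t=19 v=1: → [14,25); WM=10
i=5 t=1 v=9: DROP (t<10-1); WM=10
i=6 t=22 v=4: → [21,32),[14,25); WM=10
i=7 t=8 v=1: DROP (t<10-1); WM=21; [0,11) fires=8 [7,18) fires=10
i=8 t=28 v=5: → [28,39),[21,32); WM=21
i=9 t=29 v=1: → [28,39),[21,32); WM=21
i=10 t=20 v=5: → [14,25); WM=21
i=11 t=29 v=2: → [28,39),[21,32); WM=28; [14,25) fires=10
i=12 t=29 v=4: → [28,39),[21,32); WM=28
i=13 t=29 v=8: → [28,39),[21,32); WM=28
i=14 t=39 v=1: → [35,46); WM=28
i=15 t=39 v=2: → [35,46); WM=38; [21,32) fires=24
i=16 t=42 v=7: → [42,53),[35,46); WM=38
i=17 t=47 v=3: → [42,53); WM=38
i=18 t=54 v=6: → [49,60); WM=38
i=19 t=53 v=8: → [49,60); WM=53; [28,39) fires=20 [35,46) fires=10 [42,53) fires=10
i=20 t=49 v=7: DROP (t<53-1); WM=53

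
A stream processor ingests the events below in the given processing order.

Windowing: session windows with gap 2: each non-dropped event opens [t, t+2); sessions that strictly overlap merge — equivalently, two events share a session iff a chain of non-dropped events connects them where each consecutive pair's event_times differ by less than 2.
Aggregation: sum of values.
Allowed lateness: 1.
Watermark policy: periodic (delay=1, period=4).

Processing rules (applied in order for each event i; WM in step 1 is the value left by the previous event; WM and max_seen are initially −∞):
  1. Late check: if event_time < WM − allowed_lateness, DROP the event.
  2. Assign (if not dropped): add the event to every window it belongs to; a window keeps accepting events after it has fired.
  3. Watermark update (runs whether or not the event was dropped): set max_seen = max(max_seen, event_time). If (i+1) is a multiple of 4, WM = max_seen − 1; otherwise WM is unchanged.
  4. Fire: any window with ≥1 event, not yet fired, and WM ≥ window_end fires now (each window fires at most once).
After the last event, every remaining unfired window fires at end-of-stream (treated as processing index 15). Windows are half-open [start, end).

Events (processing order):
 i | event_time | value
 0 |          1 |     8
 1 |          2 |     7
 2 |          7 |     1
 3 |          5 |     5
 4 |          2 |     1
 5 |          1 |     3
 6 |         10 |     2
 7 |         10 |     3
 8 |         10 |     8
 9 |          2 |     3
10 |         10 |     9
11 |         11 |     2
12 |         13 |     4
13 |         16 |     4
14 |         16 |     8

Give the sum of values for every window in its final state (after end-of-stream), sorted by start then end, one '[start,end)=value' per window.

i=0 t=1 v=8: → [1,3); WM=−∞
i=1 t=2 v=7: → [1,4); WM=−∞
i=2 t=7 v=1: → [7,9); WM=−∞
i=3 t=5 v=5: → [5,7); WM=6
i=4 t=2 v=1: DROP (t<6-1); WM=6
i=5 t=1 v=3: DROP (t<6-1); WM=6
i=6 t=10 v=2: → [10,12); WM=6
i=7 t=10 v=3: → [10,12); WM=9
i=8 t=10 v=8: → [10,12); WM=9
i=9 t=2 v=3: DROP (t<9-1); WM=9
i=10 t=10 v=9: → [10,12); WM=9
i=11 t=11 v=2: → [10,13); WM=10
i=12 t=13 v=4: → [13,15); WM=10
i=13 t=16 v=4: → [16,18); WM=10
i=14 t=16 v=8: → [16,18); WM=10

[1,4)=15 [5,7)=5 [7,9)=1 [10,13)=24 [13,15)=4 [16,18)=12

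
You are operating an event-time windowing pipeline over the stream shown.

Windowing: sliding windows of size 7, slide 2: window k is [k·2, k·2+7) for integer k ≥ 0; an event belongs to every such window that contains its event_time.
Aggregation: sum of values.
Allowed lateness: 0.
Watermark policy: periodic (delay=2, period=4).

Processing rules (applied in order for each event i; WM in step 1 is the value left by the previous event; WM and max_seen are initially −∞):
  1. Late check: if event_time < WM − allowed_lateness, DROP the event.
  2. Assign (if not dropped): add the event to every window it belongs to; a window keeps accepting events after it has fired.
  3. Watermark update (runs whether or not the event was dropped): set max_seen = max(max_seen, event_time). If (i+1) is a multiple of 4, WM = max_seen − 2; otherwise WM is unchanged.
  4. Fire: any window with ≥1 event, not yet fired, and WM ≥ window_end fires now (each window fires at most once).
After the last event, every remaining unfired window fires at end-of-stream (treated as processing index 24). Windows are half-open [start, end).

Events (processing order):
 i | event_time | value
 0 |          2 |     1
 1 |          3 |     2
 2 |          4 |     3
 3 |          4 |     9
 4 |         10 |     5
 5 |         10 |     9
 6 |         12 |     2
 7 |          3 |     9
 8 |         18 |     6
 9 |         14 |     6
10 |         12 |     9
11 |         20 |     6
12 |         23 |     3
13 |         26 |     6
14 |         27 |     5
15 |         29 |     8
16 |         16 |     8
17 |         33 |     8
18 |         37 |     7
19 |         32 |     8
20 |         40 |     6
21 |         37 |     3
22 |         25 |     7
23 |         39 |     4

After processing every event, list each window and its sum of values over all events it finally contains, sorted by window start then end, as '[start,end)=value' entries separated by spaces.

i=0 t=2 v=1: → [2,9),[0,7); WM=−∞
i=1 t=3 v=2: → [2,9),[0,7); WM=−∞
i=2 t=4 v=3: → [4,11),[2,9),[0,7); WM=−∞
i=3 t=4 v=9: → [4,11),[2,9),[0,7); WM=2
i=4 t=10 v=5: → [10,17),[8,15),[6,13),[4,11); WM=2
i=5 t=10 v=9: → [10,17),[8,15),[6,13),[4,11); WM=2
i=6 t=12 v=2: → [12,19),[10,17),[8,15),[6,13); WM=2
i=7 t=3 v=9: → [2,9),[0,7); WM=10; [0,7) fires=24 [2,9) fires=24
i=8 t=18 v=6: → [18,25),[16,23),[14,21),[12,19); WM=10
i=9 t=14 v=6: → [14,21),[12,19),[10,17),[8,15); WM=10
i=10 t=12 v=9: → [12,19),[10,17),[8,15),[6,13); WM=10
i=11 t=20 v=6: → [20,27),[18,25),[16,23),[14,21); WM=18; [4,11) fires=26 [6,13) fires=25 [8,15) fires=31 [10,17) fires=31
i=12 t=23 v=3: → [22,29),[20,27),[18,25); WM=18
i=13 t=26 v=6: → [26,33),[24,31),[22,29),[20,27); WM=18
i=14 t=27 v=5: → [26,33),[24,31),[22,29); WM=18
i=15 t=29 v=8: → [28,35),[26,33),[24,31); WM=27; [12,19) fires=23 [14,21) fires=18 [16,23) fires=12 [18,25) fires=15 [20,27) fires=15
i=16 t=16 v=8: DROP (t<27-0); WM=27
i=17 t=33 v=8: → [32,39),[30,37),[28,35); WM=27
i=18 t=37 v=7: → [36,43),[34,41),[32,39); WM=27
i=19 t=32 v=8: → [32,39),[30,37),[28,35),[26,33); WM=35; [22,29) fires=14 [24,31) fires=19 [26,33) fires=27 [28,35) fires=24
i=20 t=40 v=6: → [40,47),[38,45),[36,43),[34,41); WM=35
i=21 t=37 v=3: → [36,43),[34,41),[32,39); WM=35
i=22 t=25 v=7: DROP (t<35-0); WM=35
i=23 t=39 v=4: → [38,45),[36,43),[34,41); WM=38; [30,37) fires=16

[0,7)=24 [2,9)=24 [4,11)=26 [6,13)=25 [8,15)=31 [10,17)=31 [12,19)=23 [14,21)=18 [16,23)=12 [18,25)=15 [20,27)=15 [22,29)=14 [24,31)=19 [26,33)=27 [28,35)=24 [30,37)=16 [32,39)=26 [34,41)=20 [36,43)=20 [38,45)=10 [40,47)=6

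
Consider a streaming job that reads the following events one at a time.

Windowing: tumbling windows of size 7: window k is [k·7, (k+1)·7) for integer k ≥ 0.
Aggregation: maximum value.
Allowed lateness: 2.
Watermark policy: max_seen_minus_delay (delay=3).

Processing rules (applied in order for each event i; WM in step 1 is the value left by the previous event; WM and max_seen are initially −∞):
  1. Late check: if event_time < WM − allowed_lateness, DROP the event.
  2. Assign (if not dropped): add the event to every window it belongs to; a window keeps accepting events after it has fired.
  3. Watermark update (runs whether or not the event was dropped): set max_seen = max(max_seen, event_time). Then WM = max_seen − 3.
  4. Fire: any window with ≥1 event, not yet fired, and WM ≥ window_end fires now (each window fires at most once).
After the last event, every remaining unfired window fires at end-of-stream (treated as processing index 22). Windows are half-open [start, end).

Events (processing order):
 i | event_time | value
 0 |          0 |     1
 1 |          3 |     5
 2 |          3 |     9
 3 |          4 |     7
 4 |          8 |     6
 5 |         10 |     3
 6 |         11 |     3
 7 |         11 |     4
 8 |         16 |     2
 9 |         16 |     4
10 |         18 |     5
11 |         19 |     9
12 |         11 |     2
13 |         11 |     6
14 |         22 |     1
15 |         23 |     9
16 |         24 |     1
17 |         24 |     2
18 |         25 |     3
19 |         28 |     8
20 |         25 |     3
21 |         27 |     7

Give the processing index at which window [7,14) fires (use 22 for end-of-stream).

i=0 t=0 v=1: → [0,7); WM=-3
i=1 t=3 v=5: → [0,7); WM=0
i=2 t=3 v=9: → [0,7); WM=0
i=3 t=4 v=7: → [0,7); WM=1
i=4 t=8 v=6: → [7,14); WM=5
i=5 t=10 v=3: → [7,14); WM=7; [0,7) fires=9
i=6 t=11 v=3: → [7,14); WM=8
i=7 t=11 v=4: → [7,14); WM=8
i=8 t=16 v=2: → [14,21); WM=13
i=9 t=16 v=4: → [14,21); WM=13
i=10 t=18 v=5: → [14,21); WM=15; [7,14) fires=6
i=11 t=19 v=9: → [14,21); WM=16
i=12 t=11 v=2: DROP (t<16-2); WM=16
i=13 t=11 v=6: DROP (t<16-2); WM=16
i=14 t=22 v=1: → [21,28); WM=19
i=15 t=23 v=9: → [21,28); WM=20
i=16 t=24 v=1: → [21,28); WM=21; [14,21) fires=9
i=17 t=24 v=2: → [21,28); WM=21
i=18 t=25 v=3: → [21,28); WM=22
i=19 t=28 v=8: → [28,35); WM=25
i=20 t=25 v=3: → [21,28); WM=25
i=21 t=27 v=7: → [21,28); WM=25

10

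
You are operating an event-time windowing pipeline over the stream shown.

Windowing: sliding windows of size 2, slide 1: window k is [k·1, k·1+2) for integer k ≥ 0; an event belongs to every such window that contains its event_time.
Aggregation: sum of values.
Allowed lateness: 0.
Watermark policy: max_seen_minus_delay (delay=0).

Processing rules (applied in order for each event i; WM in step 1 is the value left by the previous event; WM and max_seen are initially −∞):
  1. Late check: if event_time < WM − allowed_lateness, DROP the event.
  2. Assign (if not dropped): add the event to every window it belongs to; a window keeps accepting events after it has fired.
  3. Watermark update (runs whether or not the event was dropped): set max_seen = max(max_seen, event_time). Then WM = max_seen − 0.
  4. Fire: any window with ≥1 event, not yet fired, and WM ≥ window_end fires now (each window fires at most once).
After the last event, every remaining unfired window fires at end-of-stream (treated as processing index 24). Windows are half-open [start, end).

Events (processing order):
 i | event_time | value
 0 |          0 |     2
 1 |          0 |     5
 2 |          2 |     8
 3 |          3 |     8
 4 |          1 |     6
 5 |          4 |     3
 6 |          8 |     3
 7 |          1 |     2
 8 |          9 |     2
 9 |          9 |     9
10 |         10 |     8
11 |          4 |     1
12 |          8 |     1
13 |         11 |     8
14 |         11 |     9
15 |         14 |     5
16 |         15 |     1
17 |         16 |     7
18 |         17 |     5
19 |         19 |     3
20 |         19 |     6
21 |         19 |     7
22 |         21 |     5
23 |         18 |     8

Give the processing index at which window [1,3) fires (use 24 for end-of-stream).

3

i=0 t=0 v=2: → [0,2); WM=0
i=1 t=0 v=5: → [0,2); WM=0
i=2 t=2 v=8: → [2,4),[1,3); WM=2; [0,2) fires=7
i=3 t=3 v=8: → [3,5),[2,4); WM=3; [1,3) fires=8
i=4 t=1 v=6: DROP (t<3-0); WM=3
i=5 t=4 v=3: → [4,6),[3,5); WM=4; [2,4) fires=16
i=6 t=8 v=3: → [8,10),[7,9); WM=8; [3,5) fires=11 [4,6) fires=3
i=7 t=1 v=2: DROP (t<8-0); WM=8
i=8 t=9 v=2: → [9,11),[8,10); WM=9; [7,9) fires=3
i=9 t=9 v=9: → [9,11),[8,10); WM=9
i=10 t=10 v=8: → [10,12),[9,11); WM=10; [8,10) fires=14
i=11 t=4 v=1: DROP (t<10-0); WM=10
i=12 t=8 v=1: DROP (t<10-0); WM=10
i=13 t=11 v=8: → [11,13),[10,12); WM=11; [9,11) fires=19
i=14 t=11 v=9: → [11,13),[10,12); WM=11
i=15 t=14 v=5: → [14,16),[13,15); WM=14; [10,12) fires=25 [11,13) fires=17
i=16 t=15 v=1: → [15,17),[14,16); WM=15; [13,15) fires=5
i=17 t=16 v=7: → [16,18),[15,17); WM=16; [14,16) fires=6
i=18 t=17 v=5: → [17,19),[16,18); WM=17; [15,17) fires=8
i=19 t=19 v=3: → [19,21),[18,20); WM=19; [16,18) fires=12 [17,19) fires=5
i=20 t=19 v=6: → [19,21),[18,20); WM=19
i=21 t=19 v=7: → [19,21),[18,20); WM=19
i=22 t=21 v=5: → [21,23),[20,22); WM=21; [18,20) fires=16 [19,21) fires=16
i=23 t=18 v=8: DROP (t<21-0); WM=21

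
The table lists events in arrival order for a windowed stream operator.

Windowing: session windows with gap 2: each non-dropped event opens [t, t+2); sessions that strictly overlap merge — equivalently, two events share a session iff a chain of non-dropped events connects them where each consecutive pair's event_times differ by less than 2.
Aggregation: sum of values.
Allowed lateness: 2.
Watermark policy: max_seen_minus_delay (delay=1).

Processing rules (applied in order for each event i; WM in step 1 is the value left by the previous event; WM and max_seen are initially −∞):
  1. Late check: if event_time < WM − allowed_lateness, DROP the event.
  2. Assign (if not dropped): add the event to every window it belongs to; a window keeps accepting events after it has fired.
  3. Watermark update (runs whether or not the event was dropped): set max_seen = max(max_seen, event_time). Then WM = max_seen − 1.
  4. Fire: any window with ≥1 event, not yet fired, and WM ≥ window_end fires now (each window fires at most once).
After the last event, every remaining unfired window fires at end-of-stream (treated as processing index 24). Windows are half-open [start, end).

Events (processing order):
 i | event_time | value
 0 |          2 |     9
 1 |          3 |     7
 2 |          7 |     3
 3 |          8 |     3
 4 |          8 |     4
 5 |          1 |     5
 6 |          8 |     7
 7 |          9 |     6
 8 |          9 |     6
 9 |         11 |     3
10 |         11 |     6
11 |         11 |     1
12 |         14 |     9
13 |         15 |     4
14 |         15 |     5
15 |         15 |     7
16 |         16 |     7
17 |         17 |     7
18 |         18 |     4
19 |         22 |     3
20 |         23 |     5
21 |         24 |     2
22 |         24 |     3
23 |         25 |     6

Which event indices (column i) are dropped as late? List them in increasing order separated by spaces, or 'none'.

i=0 t=2 v=9: → [2,4); WM=1
i=1 t=3 v=7: → [2,5); WM=2
i=2 t=7 v=3: → [7,9); WM=6
i=3 t=8 v=3: → [7,10); WM=7
i=4 t=8 v=4: → [7,10); WM=7
i=5 t=1 v=5: DROP (t<7-2); WM=7
i=6 t=8 v=7: → [7,10); WM=7
i=7 t=9 v=6: → [7,11); WM=8
i=8 t=9 v=6: → [7,11); WM=8
i=9 t=11 v=3: → [11,13); WM=10
i=10 t=11 v=6: → [11,13); WM=10
i=11 t=11 v=1: → [11,13); WM=10
i=12 t=14 v=9: → [14,16); WM=13
i=13 t=15 v=4: → [14,17); WM=14
i=14 t=15 v=5: → [14,17); WM=14
i=15 t=15 v=7: → [14,17); WM=14
i=16 t=16 v=7: → [14,18); WM=15
i=17 t=17 v=7: → [14,19); WM=16
i=18 t=18 v=4: → [14,20); WM=17
i=19 t=22 v=3: → [22,24); WM=21
i=20 t=23 v=5: → [22,25); WM=22
i=21 t=24 v=2: → [22,26); WM=23
i=22 t=24 v=3: → [22,26); WM=23
i=23 t=25 v=6: → [22,27); WM=24

5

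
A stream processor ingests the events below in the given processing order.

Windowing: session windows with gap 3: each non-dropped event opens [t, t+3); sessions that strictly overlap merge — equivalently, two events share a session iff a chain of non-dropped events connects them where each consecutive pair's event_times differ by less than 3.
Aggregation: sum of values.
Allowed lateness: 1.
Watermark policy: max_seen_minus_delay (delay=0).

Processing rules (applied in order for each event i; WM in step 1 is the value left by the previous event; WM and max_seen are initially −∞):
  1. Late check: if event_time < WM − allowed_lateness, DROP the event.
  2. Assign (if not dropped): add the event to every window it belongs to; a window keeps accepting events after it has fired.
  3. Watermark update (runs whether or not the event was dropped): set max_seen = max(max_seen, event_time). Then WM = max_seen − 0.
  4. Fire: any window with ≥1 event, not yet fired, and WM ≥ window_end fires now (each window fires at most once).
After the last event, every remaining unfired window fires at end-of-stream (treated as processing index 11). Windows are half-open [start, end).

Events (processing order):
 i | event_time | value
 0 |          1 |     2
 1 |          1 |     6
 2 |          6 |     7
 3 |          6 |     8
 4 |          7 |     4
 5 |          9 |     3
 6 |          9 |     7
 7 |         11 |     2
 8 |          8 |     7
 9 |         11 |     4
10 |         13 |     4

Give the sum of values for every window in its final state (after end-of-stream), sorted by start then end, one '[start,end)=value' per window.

[1,4)=8 [6,16)=39

i=0 t=1 v=2: → [1,4); WM=1
i=1 t=1 v=6: → [1,4); WM=1
i=2 t=6 v=7: → [6,9); WM=6
i=3 t=6 v=8: → [6,9); WM=6
i=4 t=7 v=4: → [6,10); WM=7
i=5 t=9 v=3: → [6,12); WM=9
i=6 t=9 v=7: → [6,12); WM=9
i=7 t=11 v=2: → [6,14); WM=11
i=8 t=8 v=7: DROP (t<11-1); WM=11
i=9 t=11 v=4: → [6,14); WM=11
i=10 t=13 v=4: → [6,16); WM=13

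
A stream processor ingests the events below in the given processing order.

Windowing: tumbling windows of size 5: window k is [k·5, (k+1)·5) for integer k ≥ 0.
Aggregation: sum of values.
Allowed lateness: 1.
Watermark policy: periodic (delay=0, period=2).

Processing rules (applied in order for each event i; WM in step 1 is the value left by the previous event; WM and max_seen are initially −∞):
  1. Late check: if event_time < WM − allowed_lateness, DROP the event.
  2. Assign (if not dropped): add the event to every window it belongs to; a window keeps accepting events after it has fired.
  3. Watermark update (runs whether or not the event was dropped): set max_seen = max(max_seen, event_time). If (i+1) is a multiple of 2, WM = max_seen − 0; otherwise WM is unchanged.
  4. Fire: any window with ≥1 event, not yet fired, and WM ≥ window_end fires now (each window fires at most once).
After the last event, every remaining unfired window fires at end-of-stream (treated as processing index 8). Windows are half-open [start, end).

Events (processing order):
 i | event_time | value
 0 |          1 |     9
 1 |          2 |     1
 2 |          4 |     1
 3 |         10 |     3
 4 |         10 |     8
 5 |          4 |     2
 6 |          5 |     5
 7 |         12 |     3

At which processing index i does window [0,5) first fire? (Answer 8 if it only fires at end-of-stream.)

3

i=0 t=1 v=9: → [0,5); WM=−∞
i=1 t=2 v=1: → [0,5); WM=2
i=2 t=4 v=1: → [0,5); WM=2
i=3 t=10 v=3: → [10,15); WM=10; [0,5) fires=11
i=4 t=10 v=8: → [10,15); WM=10
i=5 t=4 v=2: DROP (t<10-1); WM=10
i=6 t=5 v=5: DROP (t<10-1); WM=10
i=7 t=12 v=3: → [10,15); WM=12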